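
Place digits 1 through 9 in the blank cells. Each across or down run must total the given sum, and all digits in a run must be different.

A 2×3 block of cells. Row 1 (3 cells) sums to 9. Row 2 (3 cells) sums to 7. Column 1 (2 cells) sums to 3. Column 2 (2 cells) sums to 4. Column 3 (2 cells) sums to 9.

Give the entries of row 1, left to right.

7 in 3 cells must be {1,2,4}; 3 in 2 cells must be {1,2}; 4 in 2 cells must be {1,3}.
The 7 across and the 4 down share only 1, so (2,2) = 1.
(1,2) = 4 − 1 = 3 completes the 4 down.
Given what's placed, (2,1) must be 2 to fit the 7 across and 3 down.
(2,3) = 7 − 3 = 4 completes the 7 across.
(1,1) = 3 − 2 = 1 completes the 3 down.
(1,3) = 9 − 4 = 5 completes the 9 across.

1, 3, 5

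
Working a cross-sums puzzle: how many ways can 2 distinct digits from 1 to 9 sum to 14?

2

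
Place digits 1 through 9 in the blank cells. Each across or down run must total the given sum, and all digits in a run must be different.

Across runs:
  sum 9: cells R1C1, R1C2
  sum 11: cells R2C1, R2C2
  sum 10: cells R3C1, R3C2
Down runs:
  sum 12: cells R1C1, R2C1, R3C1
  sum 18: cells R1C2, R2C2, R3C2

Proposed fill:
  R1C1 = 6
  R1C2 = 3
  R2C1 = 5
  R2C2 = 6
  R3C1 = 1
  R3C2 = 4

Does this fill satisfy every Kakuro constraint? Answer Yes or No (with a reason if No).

No — the down run R1C2–R3C2 sums to 13, not 18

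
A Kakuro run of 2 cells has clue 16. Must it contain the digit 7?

The only way to make 16 from 2 distinct digits is {7,9}, which contains 7.

Yes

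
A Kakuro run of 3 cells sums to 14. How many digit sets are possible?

8

3 distinct digits from 1–9 sum between 6 and 24.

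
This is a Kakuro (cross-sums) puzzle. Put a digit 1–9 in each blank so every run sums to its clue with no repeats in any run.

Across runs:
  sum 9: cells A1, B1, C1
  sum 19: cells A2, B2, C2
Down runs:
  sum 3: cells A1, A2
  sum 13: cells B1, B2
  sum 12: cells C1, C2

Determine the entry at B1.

3 in 2 cells must be {1,2}.
The 19 across and the 3 down share only 2, so A2 = 2.
A1 = 3 − 2 = 1 completes the 3 down.
Nothing is forced directly, so branch on B1, whose candidates are 5 or 6. If B1 = 6: then C1 would have to be in {2} for the 9 across but in {3,4,5,7,8,9} for the 12 down — contradiction. So B1 = 5.
C1 = 9 − 6 = 3 completes the 9 across.
B2 = 13 − 5 = 8 completes the 13 down.
C2 = 19 − 10 = 9 completes the 19 across.

5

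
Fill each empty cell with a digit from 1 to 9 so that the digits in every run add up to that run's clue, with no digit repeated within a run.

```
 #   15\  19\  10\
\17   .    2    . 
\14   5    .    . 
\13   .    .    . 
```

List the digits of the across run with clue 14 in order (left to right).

5 8 1

Given what's placed, R2C2 must be 8 to fit the 14 across and 19 down.
R2C3 = 14 − 13 = 1 completes the 14 across.
R3C2 = 19 − 10 = 9 completes the 19 down.
R3C3 = 3: the only remaining digit allowed by both the 13 across and the 10 down.
R1C3 = 10 − 4 = 6 completes the 10 down.
R3C1 = 13 − 12 = 1 completes the 13 across.
R1C1 = 17 − 8 = 9 completes the 17 across.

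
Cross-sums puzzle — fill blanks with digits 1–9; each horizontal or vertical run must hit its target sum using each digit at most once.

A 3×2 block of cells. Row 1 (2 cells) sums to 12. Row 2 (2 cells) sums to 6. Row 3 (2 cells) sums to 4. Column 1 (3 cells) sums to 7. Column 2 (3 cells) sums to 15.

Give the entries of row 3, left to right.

1 3

4 in 2 cells must be {1,3}; 7 in 3 cells must be {1,2,4}.
The 12 across and the 7 down share only 4, so (1,1) = 4.
(1,2) = 12 − 4 = 8 completes the 12 across.
Given what's placed, (3,1) must be 1 to fit the 4 across and 7 down.
(3,2) = 4 − 1 = 3 completes the 4 across.
(2,1) = 7 − 5 = 2 completes the 7 down.
(2,2) = 6 − 2 = 4 completes the 6 across.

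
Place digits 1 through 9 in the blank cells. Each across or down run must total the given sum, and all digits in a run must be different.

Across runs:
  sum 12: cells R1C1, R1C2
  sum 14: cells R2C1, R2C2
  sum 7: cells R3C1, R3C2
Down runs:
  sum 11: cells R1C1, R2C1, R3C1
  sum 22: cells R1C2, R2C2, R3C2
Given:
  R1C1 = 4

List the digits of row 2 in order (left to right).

R1C2 = 12 − 4 = 8 completes the 12 across.
R3C2 = 5: the only remaining digit allowed by both the 7 across and the 22 down.
R2C2 = 22 − 13 = 9 completes the 22 down.
R3C1 = 7 − 5 = 2 completes the 7 across.
R2C1 = 14 − 9 = 5 completes the 14 across.

5 9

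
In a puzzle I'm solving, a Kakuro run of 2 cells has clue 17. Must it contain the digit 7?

No

The only way to make 17 from 2 distinct digits is {8,9}, which does not contain 7.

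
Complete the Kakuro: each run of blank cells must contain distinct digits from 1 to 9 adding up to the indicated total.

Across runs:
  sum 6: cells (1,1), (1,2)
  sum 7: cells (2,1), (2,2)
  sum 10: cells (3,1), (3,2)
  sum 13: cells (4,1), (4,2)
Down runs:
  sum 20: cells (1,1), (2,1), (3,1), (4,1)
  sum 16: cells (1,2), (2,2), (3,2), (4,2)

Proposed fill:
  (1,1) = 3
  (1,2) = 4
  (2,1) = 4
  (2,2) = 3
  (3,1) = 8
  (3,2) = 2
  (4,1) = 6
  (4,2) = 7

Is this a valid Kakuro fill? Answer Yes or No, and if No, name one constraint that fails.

No — the across run (1,1)–(1,2) sums to 7, not 6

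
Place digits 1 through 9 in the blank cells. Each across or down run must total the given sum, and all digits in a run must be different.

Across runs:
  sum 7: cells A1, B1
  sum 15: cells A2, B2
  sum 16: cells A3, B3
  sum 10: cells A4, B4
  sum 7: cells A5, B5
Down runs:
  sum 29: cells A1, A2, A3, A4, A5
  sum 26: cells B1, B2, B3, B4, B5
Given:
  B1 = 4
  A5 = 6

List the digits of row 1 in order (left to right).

3, 4

16 in 2 cells must be {7,9}.
A1 = 7 − 4 = 3 completes the 7 across.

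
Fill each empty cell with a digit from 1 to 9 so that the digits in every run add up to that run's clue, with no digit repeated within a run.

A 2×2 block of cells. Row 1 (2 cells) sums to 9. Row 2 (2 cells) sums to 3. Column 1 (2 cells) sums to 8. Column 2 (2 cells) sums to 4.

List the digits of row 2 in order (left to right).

2, 1

3 in 2 cells must be {1,2}; 4 in 2 cells must be {1,3}.
The 3 across and the 4 down share only 1, so (2,2) = 1.
(1,2) = 4 − 1 = 3 completes the 4 down.
(2,1) = 3 − 1 = 2 completes the 3 across.
(1,1) = 9 − 3 = 6 completes the 9 across.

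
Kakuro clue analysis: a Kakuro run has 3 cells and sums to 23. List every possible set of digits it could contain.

{6,8,9}

3 distinct digits from 1–9 sum between 6 and 24.
Only one set works: {6,8,9}.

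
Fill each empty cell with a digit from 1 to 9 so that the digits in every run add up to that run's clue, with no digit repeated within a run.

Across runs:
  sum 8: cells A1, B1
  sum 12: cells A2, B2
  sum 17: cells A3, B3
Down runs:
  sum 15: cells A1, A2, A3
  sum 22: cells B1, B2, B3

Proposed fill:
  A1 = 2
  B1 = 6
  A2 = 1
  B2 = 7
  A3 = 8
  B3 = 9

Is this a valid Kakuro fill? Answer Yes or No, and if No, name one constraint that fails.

No — the across run A2–B2 sums to 8, not 12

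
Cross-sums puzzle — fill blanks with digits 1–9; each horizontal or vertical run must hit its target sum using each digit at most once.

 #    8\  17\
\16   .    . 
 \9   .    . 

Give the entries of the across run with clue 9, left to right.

16 in 2 cells must be {7,9}; 17 in 2 cells must be {8,9}.
The 16 across and the 8 down share only 7, so R1C1 = 7.
R1C2 = 16 − 7 = 9 completes the 16 across.
R2C1 = 8 − 7 = 1 completes the 8 down.
R2C2 = 9 − 1 = 8 completes the 9 across.

1 8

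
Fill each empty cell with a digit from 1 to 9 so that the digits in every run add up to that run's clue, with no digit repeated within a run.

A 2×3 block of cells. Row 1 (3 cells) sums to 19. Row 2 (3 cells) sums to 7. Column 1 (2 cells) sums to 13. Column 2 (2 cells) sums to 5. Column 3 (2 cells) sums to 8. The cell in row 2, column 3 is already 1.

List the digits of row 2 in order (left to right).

4, 2, 1

7 in 3 cells must be {1,2,4}.
(1,3) = 8 − 1 = 7 completes the 8 down.
Given what's placed, (2,1) must be 4 to fit the 7 across and 13 down.
(2,2) = 7 − 5 = 2 completes the 7 across.
(1,1) = 13 − 4 = 9 completes the 13 down.
(1,2) = 19 − 16 = 3 completes the 19 across.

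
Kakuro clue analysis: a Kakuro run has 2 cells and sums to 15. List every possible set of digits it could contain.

{6,9}; {7,8}

2 distinct digits from 1–9 sum between 3 and 17.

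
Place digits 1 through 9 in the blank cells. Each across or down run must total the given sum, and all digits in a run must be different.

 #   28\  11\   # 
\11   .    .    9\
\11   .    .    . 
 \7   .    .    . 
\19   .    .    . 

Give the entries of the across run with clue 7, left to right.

7 in 3 cells must be {1,2,4}; 11 in 4 cells must be {1,2,3,5}.
R3C1 = 4: only digit in both the 7-across and 28-down candidate sets.
Nothing is forced directly, so branch on R4C2, whose candidates are 2 or 3 or 5. If R4C2 = 2: that forces R3C2 = 1, R3C3 = 2, after which R4C3 would have to be in {8,9} for the 19 across but in {1,3,4,6} for the 9 down — contradiction. If R4C2 = 3: then R4C3 would have to be in {7,9} for the 19 across but in {1,2,3,4,5,6} for the 9 down — contradiction. So R4C2 = 5.
R4C1 = 8: the only remaining digit allowed by both the 19 across and the 28 down.
R4C3 = 19 − 13 = 6 completes the 19 across.
Given what's placed, R2C1 must be 7 to fit the 11 across and 28 down.
Given what's placed, R2C3 must be 1 to fit the 11 across and 9 down.
R3C3 = 9 − 7 = 2 completes the 9 down.
R1C1 = 28 − 19 = 9 completes the 28 down.
R1C2 = 11 − 9 = 2 completes the 11 across.
R2C2 = 11 − 8 = 3 completes the 11 across.
R3C2 = 7 − 6 = 1 completes the 7 across.

4 1 2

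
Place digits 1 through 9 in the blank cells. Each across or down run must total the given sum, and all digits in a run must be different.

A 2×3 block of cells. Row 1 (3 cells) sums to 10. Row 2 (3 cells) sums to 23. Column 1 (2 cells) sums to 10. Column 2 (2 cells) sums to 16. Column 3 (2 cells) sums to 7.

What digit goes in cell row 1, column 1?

23 in 3 cells must be {6,8,9}; 16 in 2 cells must be {7,9}.
The 10 across and the 16 down share only 7, so (1,2) = 7.
(2,2) = 16 − 7 = 9 completes the 16 down.
Given what's placed, (2,3) must be 6 to fit the 23 across and 7 down.
(1,3) = 7 − 6 = 1 completes the 7 down.
(2,1) = 23 − 15 = 8 completes the 23 across.
(1,1) = 10 − 8 = 2 completes the 10 across.

2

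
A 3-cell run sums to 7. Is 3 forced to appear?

No

The only way to make 7 from 3 distinct digits is {1,2,4}, which does not contain 3.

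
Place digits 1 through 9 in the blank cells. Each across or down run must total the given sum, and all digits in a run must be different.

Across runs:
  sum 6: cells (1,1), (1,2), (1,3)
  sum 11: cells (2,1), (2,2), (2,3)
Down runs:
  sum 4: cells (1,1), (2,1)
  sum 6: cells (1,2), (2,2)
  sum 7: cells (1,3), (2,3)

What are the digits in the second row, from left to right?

1 4 6

6 in 3 cells must be {1,2,3}; 4 in 2 cells must be {1,3}.
Nothing is forced directly, so branch on (1,1), whose candidates are 1 or 3. If (1,1) = 1: that forces (1,2) = 2, (1,3) = 3, (2,1) = 3, after which (2,2) would have to be in {1,2,6,7} for the 11 across but in {4} for the 6 down — contradiction. So (1,1) = 3.
(2,1) = 4 − 3 = 1 completes the 4 down.
Nothing is forced directly, so branch on (2,2), whose candidates are 2 or 4. If (2,2) = 2: then (1,2) would have to be in {1,2} for the 6 across but in {4} for the 6 down — contradiction. So (2,2) = 4.
(1,2) = 6 − 4 = 2 completes the 6 down.
(1,3) = 6 − 5 = 1 completes the 6 across.
(2,3) = 11 − 5 = 6 completes the 11 across.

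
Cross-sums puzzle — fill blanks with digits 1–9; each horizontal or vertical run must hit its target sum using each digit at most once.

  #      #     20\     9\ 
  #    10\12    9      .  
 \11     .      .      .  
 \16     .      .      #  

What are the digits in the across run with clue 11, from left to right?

1, 4, 6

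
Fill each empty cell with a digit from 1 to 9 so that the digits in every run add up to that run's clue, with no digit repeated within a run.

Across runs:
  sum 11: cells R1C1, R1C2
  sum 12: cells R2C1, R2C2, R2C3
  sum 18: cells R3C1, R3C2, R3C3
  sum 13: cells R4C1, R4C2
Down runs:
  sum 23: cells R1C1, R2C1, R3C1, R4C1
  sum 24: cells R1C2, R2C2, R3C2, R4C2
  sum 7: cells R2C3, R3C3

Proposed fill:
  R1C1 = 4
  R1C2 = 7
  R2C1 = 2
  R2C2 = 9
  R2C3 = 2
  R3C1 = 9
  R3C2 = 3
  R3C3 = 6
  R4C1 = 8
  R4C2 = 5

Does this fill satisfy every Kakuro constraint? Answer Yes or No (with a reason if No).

No — the down run R2C3–R3C3 sums to 8, not 7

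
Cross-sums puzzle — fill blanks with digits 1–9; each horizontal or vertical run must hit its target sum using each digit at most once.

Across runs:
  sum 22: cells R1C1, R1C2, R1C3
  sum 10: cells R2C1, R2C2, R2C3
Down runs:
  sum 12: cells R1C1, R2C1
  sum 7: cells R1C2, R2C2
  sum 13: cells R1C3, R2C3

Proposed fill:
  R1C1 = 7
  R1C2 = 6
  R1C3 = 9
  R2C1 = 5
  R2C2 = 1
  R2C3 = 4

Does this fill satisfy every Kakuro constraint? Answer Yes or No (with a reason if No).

Yes

Across: 7+6+9=22; 5+1+4=10. Down: 7+5=12; 6+1=7; 9+4=13. No digit repeats within any run.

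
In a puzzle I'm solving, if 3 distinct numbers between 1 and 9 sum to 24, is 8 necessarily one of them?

The only way to make 24 from 3 distinct digits is {7,8,9}, which contains 8.

Yes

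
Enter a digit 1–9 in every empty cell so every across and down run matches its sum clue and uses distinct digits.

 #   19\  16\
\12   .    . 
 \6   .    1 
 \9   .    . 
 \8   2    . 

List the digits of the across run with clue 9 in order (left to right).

R2C1 = 6 − 1 = 5 completes the 6 across.
R4C2 = 8 − 2 = 6 completes the 8 across.
No cell is forced outright now. R1C2 can only be 4 or 5 or 7 (the digits allowed by both its 12 across and its 16 down). If R1C2 = 5: then R1C1 would have to be in {7} for the 12 across but in {3,4,8,9} for the 19 down — contradiction. If R1C2 = 7: then R1C1 would have to be in {5} for the 12 across but in {3,4,8,9} for the 19 down — contradiction. So R1C2 = 4.
R1C1 = 12 − 4 = 8 completes the 12 across.
R3C1 = 19 − 15 = 4 completes the 19 down.
R3C2 = 9 − 4 = 5 completes the 9 across.

4, 5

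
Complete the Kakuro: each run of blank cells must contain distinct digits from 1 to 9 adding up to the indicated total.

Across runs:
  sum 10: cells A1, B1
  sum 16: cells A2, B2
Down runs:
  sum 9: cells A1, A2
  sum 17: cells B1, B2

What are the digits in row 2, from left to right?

16 in 2 cells must be {7,9}; 17 in 2 cells must be {8,9}.
The 16 across and the 9 down share only 7, so A2 = 7.
B2 = 16 − 7 = 9 completes the 16 across.
A1 = 9 − 7 = 2 completes the 9 down.
B1 = 10 − 2 = 8 completes the 10 across.

7, 9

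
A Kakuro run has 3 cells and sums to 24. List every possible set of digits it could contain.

3 distinct digits from 1–9 sum between 6 and 24.
Only one set works: {7,8,9}.

{7,8,9}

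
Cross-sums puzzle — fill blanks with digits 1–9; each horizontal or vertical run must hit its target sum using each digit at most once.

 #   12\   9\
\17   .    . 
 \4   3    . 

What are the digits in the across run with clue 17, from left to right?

9 8

17 in 2 cells must be {8,9}; 4 in 2 cells must be {1,3}.
R1C1 = 12 − 3 = 9 completes the 12 down.
R1C2 = 17 − 9 = 8 completes the 17 across.
R2C2 = 4 − 3 = 1 completes the 4 across.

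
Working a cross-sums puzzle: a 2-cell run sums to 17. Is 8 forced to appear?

The only way to make 17 from 2 distinct digits is {8,9}, which contains 8.

Yes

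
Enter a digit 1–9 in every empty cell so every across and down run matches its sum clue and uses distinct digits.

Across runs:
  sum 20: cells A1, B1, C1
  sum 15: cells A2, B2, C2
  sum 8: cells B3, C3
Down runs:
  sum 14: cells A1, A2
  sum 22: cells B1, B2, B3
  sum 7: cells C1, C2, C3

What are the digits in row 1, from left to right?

7 in 3 cells must be {1,2,4}.
Only 4 fits C1 under both its across sum 20 and down sum 7.
Given what's placed, A1 must be 9 to fit the 20 across and 14 down.
B1 = 20 − 13 = 7 completes the 20 across.

9 7 4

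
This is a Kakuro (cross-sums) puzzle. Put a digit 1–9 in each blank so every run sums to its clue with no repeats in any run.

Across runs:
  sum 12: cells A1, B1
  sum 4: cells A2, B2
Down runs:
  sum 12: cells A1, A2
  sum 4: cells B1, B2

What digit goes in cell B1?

4 in 2 cells must be {1,3}.
The 12 across and the 4 down share only 3, so B1 = 3.
The 4 across and the 12 down share only 3, so A2 = 3.
B2 = 4 − 3 = 1 completes the 4 across.
A1 = 12 − 3 = 9 completes the 12 across.

3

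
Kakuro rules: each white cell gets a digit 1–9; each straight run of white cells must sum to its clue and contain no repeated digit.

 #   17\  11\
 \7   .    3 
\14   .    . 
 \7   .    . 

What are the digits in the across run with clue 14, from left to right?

8 6

R1C1 = 7 − 3 = 4 completes the 7 across.
R2C2 = 6: the only remaining digit allowed by both the 14 across and the 11 down.
R3C2 = 11 − 9 = 2 completes the 11 down.
R2C1 = 14 − 6 = 8 completes the 14 across.
R3C1 = 7 − 2 = 5 completes the 7 across.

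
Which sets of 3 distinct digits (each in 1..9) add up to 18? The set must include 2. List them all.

{2,7,9}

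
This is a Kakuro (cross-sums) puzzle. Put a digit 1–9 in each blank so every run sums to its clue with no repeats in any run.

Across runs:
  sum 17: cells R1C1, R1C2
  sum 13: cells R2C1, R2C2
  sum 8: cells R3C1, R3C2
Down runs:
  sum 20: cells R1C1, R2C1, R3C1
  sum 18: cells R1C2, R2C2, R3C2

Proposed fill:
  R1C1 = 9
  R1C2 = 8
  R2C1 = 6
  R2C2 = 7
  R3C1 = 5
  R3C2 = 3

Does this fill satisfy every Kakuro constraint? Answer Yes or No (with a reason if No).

Yes

Across: 9+8=17; 6+7=13; 5+3=8. Down: 9+6+5=20; 8+7+3=18. No digit repeats within any run.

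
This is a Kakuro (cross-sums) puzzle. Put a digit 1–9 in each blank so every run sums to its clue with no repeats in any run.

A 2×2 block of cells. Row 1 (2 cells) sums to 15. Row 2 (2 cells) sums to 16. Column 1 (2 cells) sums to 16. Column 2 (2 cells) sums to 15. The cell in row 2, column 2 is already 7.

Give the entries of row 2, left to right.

16 in 2 cells must be {7,9}.
(1,2) = 15 − 7 = 8 completes the 15 down.
(2,1) = 16 − 7 = 9 completes the 16 across.
(1,1) = 15 − 8 = 7 completes the 15 across.

9 7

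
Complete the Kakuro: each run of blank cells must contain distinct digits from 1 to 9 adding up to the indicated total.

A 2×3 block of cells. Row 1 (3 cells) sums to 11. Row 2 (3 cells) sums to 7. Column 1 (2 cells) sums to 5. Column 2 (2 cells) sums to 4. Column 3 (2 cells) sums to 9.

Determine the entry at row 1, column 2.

3

7 in 3 cells must be {1,2,4}; 4 in 2 cells must be {1,3}.
The 7 across and the 4 down share only 1, so (2,2) = 1.
(1,2) = 4 − 1 = 3 completes the 4 down.
Nothing is forced directly, so branch on (2,1), whose candidates are 2 or 4. If (2,1) = 2: then (1,1) would have to be in {1,2,6,7} for the 11 across but in {3} for the 5 down — contradiction. So (2,1) = 4.
(1,1) = 5 − 4 = 1 completes the 5 down.
(1,3) = 11 − 4 = 7 completes the 11 across.
(2,3) = 7 − 5 = 2 completes the 7 across.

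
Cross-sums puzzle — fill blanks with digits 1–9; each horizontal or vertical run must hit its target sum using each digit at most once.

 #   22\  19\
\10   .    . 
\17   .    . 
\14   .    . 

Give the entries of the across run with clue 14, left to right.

17 in 2 cells must be {8,9}.
Nothing is forced directly, so branch on R2C1, whose candidates are 8 or 9. If R2C1 = 8: that forces R1C1 = 9, after which R1C2 would have to be in {1} for the 10 across but in {2,3,4,5,6,7,8,9} for the 19 down — contradiction. So R2C1 = 9.
R2C2 = 17 − 9 = 8 completes the 17 across.
Nothing is forced directly, so branch on R1C1, whose candidates are 6 or 7 or 8. If R1C1 = 6: that forces R1C2 = 4, after which R3C1 would have to be in {5,6,8,9} for the 14 across but in {7} for the 22 down — contradiction. If R1C1 = 7: then R1C2 would have to be in {3} for the 10 across but in {2,4,5,6,7,9} for the 19 down — contradiction. So R1C1 = 8.
R1C2 = 10 − 8 = 2 completes the 10 across.
R3C1 = 22 − 17 = 5 completes the 22 down.
R3C2 = 14 − 5 = 9 completes the 14 across.

5 9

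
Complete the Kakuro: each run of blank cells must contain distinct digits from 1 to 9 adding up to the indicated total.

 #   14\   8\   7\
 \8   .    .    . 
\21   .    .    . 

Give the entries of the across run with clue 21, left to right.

9 7 5

The 8 across and the 14 down share only 5, so R1C1 = 5.
R2C1 = 14 − 5 = 9 completes the 14 down.
Nothing is forced directly, so branch on R2C2, whose candidates are 5 or 7. If R2C2 = 5: then R1C2 would have to be in {1,2} for the 8 across but in {3} for the 8 down — contradiction. So R2C2 = 7.
R1C2 = 8 − 7 = 1 completes the 8 down.
R1C3 = 8 − 6 = 2 completes the 8 across.
R2C3 = 21 − 16 = 5 completes the 21 across.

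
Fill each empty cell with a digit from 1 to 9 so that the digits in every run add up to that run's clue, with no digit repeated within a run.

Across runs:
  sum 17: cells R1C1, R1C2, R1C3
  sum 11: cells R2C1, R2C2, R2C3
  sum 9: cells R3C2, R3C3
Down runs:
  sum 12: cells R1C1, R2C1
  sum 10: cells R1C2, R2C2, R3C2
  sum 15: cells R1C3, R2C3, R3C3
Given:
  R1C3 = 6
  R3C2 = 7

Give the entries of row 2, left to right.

3 1 7

Given what's placed, R1C2 must be 2 to fit the 17 across and 10 down.
R2C2 = 10 − 9 = 1 completes the 10 down.
R3C3 = 9 − 7 = 2 completes the 9 across.
R1C1 = 17 − 8 = 9 completes the 17 across.
R2C1 = 12 − 9 = 3 completes the 12 down.
R2C3 = 11 − 4 = 7 completes the 11 across.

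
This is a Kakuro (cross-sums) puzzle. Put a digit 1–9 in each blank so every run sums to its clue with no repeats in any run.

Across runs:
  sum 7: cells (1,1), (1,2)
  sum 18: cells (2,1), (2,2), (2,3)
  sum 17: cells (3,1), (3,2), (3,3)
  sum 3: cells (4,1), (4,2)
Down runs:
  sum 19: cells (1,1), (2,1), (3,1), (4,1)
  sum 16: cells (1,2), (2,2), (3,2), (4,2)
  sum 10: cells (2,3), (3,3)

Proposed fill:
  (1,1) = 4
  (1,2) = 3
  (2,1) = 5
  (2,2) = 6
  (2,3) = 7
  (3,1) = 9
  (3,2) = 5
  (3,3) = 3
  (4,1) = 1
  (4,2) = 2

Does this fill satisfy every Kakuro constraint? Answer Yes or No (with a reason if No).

Yes

Across: 4+3=7; 5+6+7=18; 9+5+3=17; 1+2=3. Down: 4+5+9+1=19; 3+6+5+2=16; 7+3=10. No digit repeats within any run.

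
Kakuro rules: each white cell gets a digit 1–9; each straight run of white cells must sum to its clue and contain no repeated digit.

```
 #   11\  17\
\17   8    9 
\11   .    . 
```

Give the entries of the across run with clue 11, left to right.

3 8

17 in 2 cells must be {8,9}.
R2C1 = 11 − 8 = 3 completes the 11 down.
R2C2 = 11 − 3 = 8 completes the 11 across.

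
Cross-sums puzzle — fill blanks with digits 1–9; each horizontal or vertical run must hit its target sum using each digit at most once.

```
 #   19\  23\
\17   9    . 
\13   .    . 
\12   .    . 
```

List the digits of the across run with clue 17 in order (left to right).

17 in 2 cells must be {8,9}; 23 in 3 cells must be {6,8,9}.
R1C2 = 17 − 9 = 8 completes the 17 across.
Given what's placed, R3C2 must be 9 to fit the 12 across and 23 down.
R2C2 = 23 − 17 = 6 completes the 23 down.
R3C1 = 12 − 9 = 3 completes the 12 across.
R2C1 = 13 − 6 = 7 completes the 13 across.

9, 8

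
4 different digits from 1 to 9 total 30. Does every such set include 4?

No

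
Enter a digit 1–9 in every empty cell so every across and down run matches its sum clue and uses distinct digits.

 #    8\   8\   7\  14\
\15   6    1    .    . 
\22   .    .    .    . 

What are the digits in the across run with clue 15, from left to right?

6, 1, 3, 5

R1C4 = 5: the only remaining digit allowed by both the 15 across and the 14 down.
R2C1 = 8 − 6 = 2 completes the 8 down.
R2C2 = 8 − 1 = 7 completes the 8 down.
R2C4 = 14 − 5 = 9 completes the 14 down.
R1C3 = 15 − 12 = 3 completes the 15 across.
R2C3 = 22 − 18 = 4 completes the 22 across.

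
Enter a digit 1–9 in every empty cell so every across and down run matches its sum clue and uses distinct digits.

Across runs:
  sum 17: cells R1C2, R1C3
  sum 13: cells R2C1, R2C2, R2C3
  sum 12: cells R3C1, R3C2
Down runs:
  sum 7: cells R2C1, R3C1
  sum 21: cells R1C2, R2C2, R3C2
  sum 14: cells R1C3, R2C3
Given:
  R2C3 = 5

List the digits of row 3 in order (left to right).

17 in 2 cells must be {8,9}.
R1C3 = 14 − 5 = 9 completes the 14 down.
R1C2 = 17 − 9 = 8 completes the 17 across.
Nothing is forced directly, so branch on R2C2, whose candidates are 6 or 7. If R2C2 = 7: that forces R2C1 = 1, after which R3C1 would have to be in {3,4,5,7,8,9} for the 12 across but in {6} for the 7 down — contradiction. So R2C2 = 6.
R2C1 = 13 − 11 = 2 completes the 13 across.
R3C1 = 7 − 2 = 5 completes the 7 down.
R3C2 = 12 − 5 = 7 completes the 12 across.

5 7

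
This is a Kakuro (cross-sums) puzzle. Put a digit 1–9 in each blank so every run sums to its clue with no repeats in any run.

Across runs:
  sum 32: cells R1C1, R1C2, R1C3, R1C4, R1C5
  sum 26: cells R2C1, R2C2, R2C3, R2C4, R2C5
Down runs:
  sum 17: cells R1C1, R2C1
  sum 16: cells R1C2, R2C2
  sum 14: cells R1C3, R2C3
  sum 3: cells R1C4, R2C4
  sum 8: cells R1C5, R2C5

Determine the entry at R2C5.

2

17 in 2 cells must be {8,9}; 16 in 2 cells must be {7,9}; 3 in 2 cells must be {1,2}.
Only 2 fits R1C4 under both its across sum 32 and down sum 3.
R2C4 = 3 − 2 = 1 completes the 3 down.
Nothing is forced directly, so branch on R1C5, whose candidates are 6 or 7. If R1C5 = 7: that forces R1C2 = 9, R2C2 = 7, after which R2C5 would have to be in {3,4,5,6,8,9} for the 26 across but in {1} for the 8 down — contradiction. So R1C5 = 6.
R2C5 = 8 − 6 = 2 completes the 8 down.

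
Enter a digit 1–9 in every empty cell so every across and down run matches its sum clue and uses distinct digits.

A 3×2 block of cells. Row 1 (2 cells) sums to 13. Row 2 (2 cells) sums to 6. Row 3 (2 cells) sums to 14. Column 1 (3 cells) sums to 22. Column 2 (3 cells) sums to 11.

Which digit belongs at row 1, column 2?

The 6 across and the 22 down share only 5, so (2,1) = 5.
(2,2) = 6 − 5 = 1 completes the 6 across.
Nothing is forced directly, so branch on (1,1), whose candidates are 8 or 9. If (1,1) = 8: then (1,2) would have to be in {5} for the 13 across but in {2,3,4,6,7,8} for the 11 down — contradiction. So (1,1) = 9.
(1,2) = 13 − 9 = 4 completes the 13 across.
(3,1) = 22 − 14 = 8 completes the 22 down.
(3,2) = 14 − 8 = 6 completes the 14 across.

4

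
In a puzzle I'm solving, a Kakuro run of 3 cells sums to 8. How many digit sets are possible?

2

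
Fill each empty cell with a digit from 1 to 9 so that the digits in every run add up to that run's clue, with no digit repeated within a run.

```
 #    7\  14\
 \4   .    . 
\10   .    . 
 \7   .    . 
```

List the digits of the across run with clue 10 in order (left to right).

4, 6

4 in 2 cells must be {1,3}; 7 in 3 cells must be {1,2,4}.
The 4 across and the 7 down share only 1, so R1C1 = 1.
R1C2 = 4 − 1 = 3 completes the 4 across.
Nothing is forced directly, so branch on R2C1, whose candidates are 2 or 4. If R2C1 = 2: then R2C2 would have to be in {8} for the 10 across but in {2,4,5,6,7,9} for the 14 down — contradiction. So R2C1 = 4.
R2C2 = 10 − 4 = 6 completes the 10 across.
R3C1 = 7 − 5 = 2 completes the 7 down.
R3C2 = 7 − 2 = 5 completes the 7 across.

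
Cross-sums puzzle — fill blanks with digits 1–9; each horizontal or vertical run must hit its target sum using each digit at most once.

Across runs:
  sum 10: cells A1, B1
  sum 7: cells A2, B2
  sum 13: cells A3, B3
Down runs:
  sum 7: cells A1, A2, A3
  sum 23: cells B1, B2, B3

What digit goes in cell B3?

7 in 3 cells must be {1,2,4}; 23 in 3 cells must be {6,8,9}.
The 7 across and the 23 down share only 6, so B2 = 6.
The 13 across and the 7 down share only 4, so A3 = 4.
B3 = 13 − 4 = 9 completes the 13 across.
B1 = 23 − 15 = 8 completes the 23 down.
A2 = 7 − 6 = 1 completes the 7 across.
A1 = 10 − 8 = 2 completes the 10 across.

9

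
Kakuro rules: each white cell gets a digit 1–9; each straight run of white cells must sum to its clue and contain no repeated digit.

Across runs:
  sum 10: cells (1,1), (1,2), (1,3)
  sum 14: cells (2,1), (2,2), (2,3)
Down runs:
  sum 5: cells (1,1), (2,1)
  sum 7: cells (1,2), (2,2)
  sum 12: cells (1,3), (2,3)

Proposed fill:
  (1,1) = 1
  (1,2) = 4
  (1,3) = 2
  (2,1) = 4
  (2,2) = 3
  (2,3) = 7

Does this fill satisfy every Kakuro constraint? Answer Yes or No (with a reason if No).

No — the across run (1,1)–(1,3) sums to 7, not 10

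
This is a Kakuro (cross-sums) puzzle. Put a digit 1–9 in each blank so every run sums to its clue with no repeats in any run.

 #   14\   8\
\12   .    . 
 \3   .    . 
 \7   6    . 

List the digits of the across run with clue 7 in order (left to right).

6 1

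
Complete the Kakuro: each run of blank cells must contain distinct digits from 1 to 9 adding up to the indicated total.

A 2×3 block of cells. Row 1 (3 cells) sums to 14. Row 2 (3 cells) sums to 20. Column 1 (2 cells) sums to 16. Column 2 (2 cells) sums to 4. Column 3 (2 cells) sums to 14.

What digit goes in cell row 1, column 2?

16 in 2 cells must be {7,9}; 4 in 2 cells must be {1,3}.
The 20 across and the 4 down share only 3, so (2,2) = 3.
(1,2) = 4 − 3 = 1 completes the 4 down.
Given what's placed, (2,1) must be 9 to fit the 20 across and 16 down.
(2,3) = 20 − 12 = 8 completes the 20 across.
(1,1) = 16 − 9 = 7 completes the 16 down.
(1,3) = 14 − 8 = 6 completes the 14 across.

1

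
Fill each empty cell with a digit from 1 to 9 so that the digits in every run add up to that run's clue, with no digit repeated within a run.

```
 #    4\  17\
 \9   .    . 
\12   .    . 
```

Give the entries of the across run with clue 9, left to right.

1 8

4 in 2 cells must be {1,3}; 17 in 2 cells must be {8,9}.
The 9 across and the 17 down share only 8, so R1C2 = 8.
The 12 across and the 4 down share only 3, so R2C1 = 3.
R2C2 = 12 − 3 = 9 completes the 12 across.
R1C1 = 9 − 8 = 1 completes the 9 across.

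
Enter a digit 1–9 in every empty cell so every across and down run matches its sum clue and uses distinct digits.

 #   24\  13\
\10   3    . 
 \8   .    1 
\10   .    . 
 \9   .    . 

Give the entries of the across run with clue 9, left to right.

6 3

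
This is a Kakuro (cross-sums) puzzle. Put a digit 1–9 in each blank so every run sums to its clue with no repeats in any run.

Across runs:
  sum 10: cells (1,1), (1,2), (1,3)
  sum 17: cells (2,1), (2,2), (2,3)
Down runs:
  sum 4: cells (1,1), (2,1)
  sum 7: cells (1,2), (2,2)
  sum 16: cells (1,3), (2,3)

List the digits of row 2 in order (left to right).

3 5 9

4 in 2 cells must be {1,3}; 16 in 2 cells must be {7,9}.
The 10 across and the 16 down share only 7, so (1,3) = 7.
(2,3) = 16 − 7 = 9 completes the 16 down.
Given what's placed, (1,1) must be 1 to fit the 10 across and 4 down.
(1,2) = 10 − 8 = 2 completes the 10 across.
(2,1) = 4 − 1 = 3 completes the 4 down.
(2,2) = 17 − 12 = 5 completes the 17 across.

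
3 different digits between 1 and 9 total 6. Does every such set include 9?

The only way to make 6 from 3 distinct digits is {1,2,3}, which does not contain 9.

No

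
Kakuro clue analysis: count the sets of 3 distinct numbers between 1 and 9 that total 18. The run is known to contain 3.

2

3 distinct digits from 1–9 sum between 6 and 24.
Keeping only sets containing 3.
Enumerating: {3,6,9}, {3,7,8}.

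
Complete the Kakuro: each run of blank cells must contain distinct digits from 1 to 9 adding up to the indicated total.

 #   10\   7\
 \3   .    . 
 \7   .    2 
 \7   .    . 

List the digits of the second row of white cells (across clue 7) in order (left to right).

5 2

3 in 2 cells must be {1,2}; 7 in 3 cells must be {1,2,4}.
R1C2 = 1: the only remaining digit allowed by both the 3 across and the 7 down.
R2C1 = 7 − 2 = 5 completes the 7 across.
R3C2 = 7 − 3 = 4 completes the 7 down.
R1C1 = 3 − 1 = 2 completes the 3 across.
R3C1 = 7 − 4 = 3 completes the 7 across.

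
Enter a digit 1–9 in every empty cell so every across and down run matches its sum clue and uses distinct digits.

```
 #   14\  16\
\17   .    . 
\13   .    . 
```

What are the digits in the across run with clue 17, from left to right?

8, 9

17 in 2 cells must be {8,9}; 16 in 2 cells must be {7,9}.
The 17 across and the 16 down share only 9, so R1C2 = 9.
R2C2 = 16 − 9 = 7 completes the 16 down.
R1C1 = 17 − 9 = 8 completes the 17 across.
R2C1 = 13 − 7 = 6 completes the 13 across.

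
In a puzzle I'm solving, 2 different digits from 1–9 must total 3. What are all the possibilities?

{1,2}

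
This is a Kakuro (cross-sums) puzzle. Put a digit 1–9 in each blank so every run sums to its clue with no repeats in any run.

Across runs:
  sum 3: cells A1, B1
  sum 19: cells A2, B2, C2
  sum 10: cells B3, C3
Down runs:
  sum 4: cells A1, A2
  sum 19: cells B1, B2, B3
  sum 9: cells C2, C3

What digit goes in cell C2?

7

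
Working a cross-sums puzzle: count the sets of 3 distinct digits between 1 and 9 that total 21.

3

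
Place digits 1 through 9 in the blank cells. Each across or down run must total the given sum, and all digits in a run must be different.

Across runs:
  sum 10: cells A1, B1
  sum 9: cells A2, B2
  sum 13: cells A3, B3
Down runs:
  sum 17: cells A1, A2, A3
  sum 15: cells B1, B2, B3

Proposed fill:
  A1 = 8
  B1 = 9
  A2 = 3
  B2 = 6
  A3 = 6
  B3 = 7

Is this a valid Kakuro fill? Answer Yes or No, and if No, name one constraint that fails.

No — the across run A1–B1 sums to 17, not 10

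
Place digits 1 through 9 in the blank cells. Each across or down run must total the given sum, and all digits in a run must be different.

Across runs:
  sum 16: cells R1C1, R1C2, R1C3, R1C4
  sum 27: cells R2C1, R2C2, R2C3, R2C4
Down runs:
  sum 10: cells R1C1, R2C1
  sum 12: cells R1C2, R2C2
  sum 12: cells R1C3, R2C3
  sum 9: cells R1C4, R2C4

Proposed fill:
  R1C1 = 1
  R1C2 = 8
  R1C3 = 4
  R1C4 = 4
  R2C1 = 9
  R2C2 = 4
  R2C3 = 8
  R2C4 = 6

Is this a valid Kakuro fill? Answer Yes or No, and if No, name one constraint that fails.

No — the down run R1C4–R2C4 sums to 10, not 9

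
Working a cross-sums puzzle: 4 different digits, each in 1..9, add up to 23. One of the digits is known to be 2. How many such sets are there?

4 distinct digits from 1–9 sum between 10 and 30.
Keeping only sets containing 2.
Enumerating: {2,4,8,9}, {2,5,7,9}, {2,6,7,8}.

3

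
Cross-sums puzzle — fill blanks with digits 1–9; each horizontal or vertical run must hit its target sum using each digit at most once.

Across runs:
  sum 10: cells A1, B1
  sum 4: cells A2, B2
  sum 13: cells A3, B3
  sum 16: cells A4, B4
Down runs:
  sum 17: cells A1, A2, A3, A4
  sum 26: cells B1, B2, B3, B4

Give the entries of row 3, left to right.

5 8

4 in 2 cells must be {1,3}; 16 in 2 cells must be {7,9}.
Only 3 fits B2 under both its across sum 4 and down sum 26.
Given what's placed, B4 must be 9 to fit the 16 across and 26 down.
A2 = 4 − 3 = 1 completes the 4 across.
A4 = 16 − 9 = 7 completes the 16 across.
No cell is forced outright now. B1 can only be 6 or 8 (the digits allowed by both its 10 across and its 26 down). If B1 = 8: then A1 would have to be in {2} for the 10 across but in {3,4,5,6} for the 17 down — contradiction. So B1 = 6.
A1 = 10 − 6 = 4 completes the 10 across.
A3 = 17 − 12 = 5 completes the 17 down.
B3 = 13 − 5 = 8 completes the 13 across.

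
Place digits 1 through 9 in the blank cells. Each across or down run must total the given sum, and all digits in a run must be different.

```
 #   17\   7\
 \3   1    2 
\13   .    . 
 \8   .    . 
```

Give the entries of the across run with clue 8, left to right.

7 1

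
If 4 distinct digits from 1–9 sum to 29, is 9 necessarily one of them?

Yes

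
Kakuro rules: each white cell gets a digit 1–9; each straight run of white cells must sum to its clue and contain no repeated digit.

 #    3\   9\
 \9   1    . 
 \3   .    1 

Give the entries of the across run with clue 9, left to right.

3 in 2 cells must be {1,2}.
R1C2 = 9 − 1 = 8 completes the 9 across.
R2C1 = 3 − 1 = 2 completes the 3 across.

1 8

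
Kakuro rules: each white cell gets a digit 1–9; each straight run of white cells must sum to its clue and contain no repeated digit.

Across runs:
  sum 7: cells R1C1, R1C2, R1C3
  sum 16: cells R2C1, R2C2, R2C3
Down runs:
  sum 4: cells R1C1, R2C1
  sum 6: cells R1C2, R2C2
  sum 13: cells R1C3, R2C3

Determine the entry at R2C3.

9

7 in 3 cells must be {1,2,4}; 4 in 2 cells must be {1,3}.
The 7 across and the 4 down share only 1, so R1C1 = 1.
Given what's placed, R1C3 must be 4 to fit the 7 across and 13 down.
R2C1 = 4 − 1 = 3 completes the 4 down.
R2C3 = 13 − 4 = 9 completes the 13 down.
R1C2 = 7 − 5 = 2 completes the 7 across.
R2C2 = 16 − 12 = 4 completes the 16 across.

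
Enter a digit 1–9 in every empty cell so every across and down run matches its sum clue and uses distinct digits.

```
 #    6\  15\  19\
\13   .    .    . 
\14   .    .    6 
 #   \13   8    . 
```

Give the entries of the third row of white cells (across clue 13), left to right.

R3C3 = 13 − 8 = 5 completes the 13 across.
R1C3 = 19 − 11 = 8 completes the 19 down.
No cell is forced outright now. R2C1 can only be 1 or 5 (the digits allowed by both its 14 across and its 6 down). If R2C1 = 1: then R1C1 would have to be in {1,2,3,4} for the 13 across but in {5} for the 6 down — contradiction. So R2C1 = 5.
R1C1 = 6 − 5 = 1 completes the 6 down.
R1C2 = 13 − 9 = 4 completes the 13 across.
R2C2 = 14 − 11 = 3 completes the 14 across.

8 5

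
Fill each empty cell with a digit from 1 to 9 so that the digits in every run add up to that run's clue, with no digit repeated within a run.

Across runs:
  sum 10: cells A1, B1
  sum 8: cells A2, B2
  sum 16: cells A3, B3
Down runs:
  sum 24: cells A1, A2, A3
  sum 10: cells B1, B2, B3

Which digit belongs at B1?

2

16 in 2 cells must be {7,9}; 24 in 3 cells must be {7,8,9}.
The 8 across and the 24 down share only 7, so A2 = 7.
B2 = 8 − 7 = 1 completes the 8 across.
Given what's placed, A3 must be 9 to fit the 16 across and 24 down.
B3 = 16 − 9 = 7 completes the 16 across.
A1 = 24 − 16 = 8 completes the 24 down.
B1 = 10 − 8 = 2 completes the 10 across.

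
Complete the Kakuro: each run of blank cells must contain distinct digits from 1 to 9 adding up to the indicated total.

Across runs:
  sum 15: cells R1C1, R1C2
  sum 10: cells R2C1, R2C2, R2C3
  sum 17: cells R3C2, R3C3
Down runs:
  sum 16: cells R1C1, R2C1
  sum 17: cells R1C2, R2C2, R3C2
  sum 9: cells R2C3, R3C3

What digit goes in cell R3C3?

8

17 in 2 cells must be {8,9}; 16 in 2 cells must be {7,9}.
The 10 across and the 16 down share only 7, so R2C1 = 7.
Intersecting the 17 across with the 9 down forces R3C3 = 8.
R1C1 = 16 − 7 = 9 completes the 16 down.
R1C2 = 15 − 9 = 6 completes the 15 across.
R2C2 = 2: the only remaining digit allowed by both the 10 across and the 17 down.
R2C3 = 10 − 9 = 1 completes the 10 across.
R3C2 = 17 − 8 = 9 completes the 17 across.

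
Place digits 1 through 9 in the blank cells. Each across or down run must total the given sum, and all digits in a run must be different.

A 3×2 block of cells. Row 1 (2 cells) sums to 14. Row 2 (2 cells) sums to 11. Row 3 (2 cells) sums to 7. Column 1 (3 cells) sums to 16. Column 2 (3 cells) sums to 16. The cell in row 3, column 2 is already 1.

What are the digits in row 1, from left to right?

8 6

(3,1) = 7 − 1 = 6 completes the 7 across.
No cell is forced outright now. (1,1) can only be 8 or 9 (the digits allowed by both its 14 across and its 16 down). If (1,1) = 9: then (1,2) would have to be in {5} for the 14 across but in {6,7,8,9} for the 16 down — contradiction. So (1,1) = 8.
(1,2) = 14 − 8 = 6 completes the 14 across.
(2,1) = 16 − 14 = 2 completes the 16 down.
(2,2) = 11 − 2 = 9 completes the 11 across.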